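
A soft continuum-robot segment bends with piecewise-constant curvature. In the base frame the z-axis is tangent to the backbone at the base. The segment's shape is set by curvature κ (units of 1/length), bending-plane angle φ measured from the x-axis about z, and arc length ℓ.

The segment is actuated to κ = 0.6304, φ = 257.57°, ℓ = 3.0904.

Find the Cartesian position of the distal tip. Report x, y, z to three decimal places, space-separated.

θ = κ·ℓ = 0.6304 × 3.0904 = 1.94819 rad
ρ = (1 − cos θ)/κ = (1 − -0.36850)/0.6304 = 2.17084
z = sin θ / κ = 0.92963/0.6304 = 1.47467
x = ρ cos φ = 2.17084 × cos(257.57°) = -0.46727
y = ρ sin φ = 2.17084 × sin(257.57°) = -2.11995

-0.467 -2.120 1.475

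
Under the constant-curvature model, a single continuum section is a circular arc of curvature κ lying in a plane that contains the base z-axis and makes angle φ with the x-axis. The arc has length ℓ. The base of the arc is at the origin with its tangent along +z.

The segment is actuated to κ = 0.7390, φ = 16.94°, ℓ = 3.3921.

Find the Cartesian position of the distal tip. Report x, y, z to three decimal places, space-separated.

2.337 0.712 0.802

θ = κ·ℓ = 0.7390 × 3.3921 = 2.50676 rad
ρ = (1 − cos θ)/κ = (1 − -0.80517)/0.7390 = 2.44272
z = sin θ / κ = 0.59304/0.7390 = 0.80249
x = ρ cos φ = 2.44272 × cos(16.94°) = 2.33673
y = ρ sin φ = 2.44272 × sin(16.94°) = 0.71174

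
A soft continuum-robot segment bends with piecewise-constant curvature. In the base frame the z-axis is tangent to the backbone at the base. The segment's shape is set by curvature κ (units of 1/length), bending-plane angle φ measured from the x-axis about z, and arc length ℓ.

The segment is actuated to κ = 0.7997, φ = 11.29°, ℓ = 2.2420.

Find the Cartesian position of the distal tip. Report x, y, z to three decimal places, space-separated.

1.496 0.299 1.220

θ = κ·ℓ = 0.7997 × 2.2420 = 1.79293 rad
ρ = (1 − cos θ)/κ = (1 − -0.22031)/0.7997 = 1.52596
z = sin θ / κ = 0.97543/0.7997 = 1.21975
x = ρ cos φ = 1.52596 × cos(11.29°) = 1.49643
y = ρ sin φ = 1.52596 × sin(11.29°) = 0.29874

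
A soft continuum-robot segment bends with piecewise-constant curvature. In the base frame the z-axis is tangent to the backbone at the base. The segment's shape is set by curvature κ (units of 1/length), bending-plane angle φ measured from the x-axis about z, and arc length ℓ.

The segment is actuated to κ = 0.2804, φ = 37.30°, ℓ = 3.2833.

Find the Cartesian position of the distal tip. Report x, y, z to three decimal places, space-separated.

1.120 0.853 2.839

θ = κ·ℓ = 0.2804 × 3.2833 = 0.92064 rad
ρ = (1 − cos θ)/κ = (1 − 0.60531)/0.2804 = 1.40759
z = sin θ / κ = 0.79599/0.2804 = 2.83876
x = ρ cos φ = 1.40759 × cos(37.30°) = 1.11970
y = ρ sin φ = 1.40759 × sin(37.30°) = 0.85298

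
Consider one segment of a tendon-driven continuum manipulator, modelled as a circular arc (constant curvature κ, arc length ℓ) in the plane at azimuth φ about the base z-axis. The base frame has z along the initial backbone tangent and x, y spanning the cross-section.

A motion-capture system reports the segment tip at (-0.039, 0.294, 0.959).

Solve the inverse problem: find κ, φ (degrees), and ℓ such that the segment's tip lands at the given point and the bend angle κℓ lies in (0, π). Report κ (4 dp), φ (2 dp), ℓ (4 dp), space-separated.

0.5887 97.56 1.0190

ρ = √(x²+y²) = √(-0.039² + 0.294²) = 0.29658
φ = atan2(y, x) mod 360° = atan2(0.294, -0.039) = 97.5563°
|p|² = ρ² + z² = 0.29658² + 0.959² = 1.00764
κ = 2ρ / |p|² = 2×0.29658 / 1.00764 = 0.58865
θ = 2·atan2(ρ, z) = 2·atan2(0.29658, 0.959) = 0.59985 rad
ℓ = θ/κ = 0.59985/0.58865 = 1.01902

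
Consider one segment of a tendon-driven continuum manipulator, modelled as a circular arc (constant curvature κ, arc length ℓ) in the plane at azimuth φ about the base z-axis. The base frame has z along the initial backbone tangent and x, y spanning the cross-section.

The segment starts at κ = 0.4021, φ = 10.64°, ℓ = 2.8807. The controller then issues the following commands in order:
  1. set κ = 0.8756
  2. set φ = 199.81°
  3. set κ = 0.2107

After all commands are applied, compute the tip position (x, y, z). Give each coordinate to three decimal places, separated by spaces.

-0.798 -0.287 2.707

initial: κ=0.4021, φ=10.64°, ℓ=2.8807
cmd 1: set κ=0.8756 → (κ,φ,ℓ)=(0.8756,10.64°,2.8807) → tip=(2.0365,0.3826,0.6629)
cmd 2: set φ=199.81° → (κ,φ,ℓ)=(0.8756,199.81°,2.8807) → tip=(-1.9495,-0.7022,0.6629)
cmd 3: set κ=0.2107 → (κ,φ,ℓ)=(0.2107,199.81°,2.8807) → tip=(-0.7976,-0.2873,2.7071)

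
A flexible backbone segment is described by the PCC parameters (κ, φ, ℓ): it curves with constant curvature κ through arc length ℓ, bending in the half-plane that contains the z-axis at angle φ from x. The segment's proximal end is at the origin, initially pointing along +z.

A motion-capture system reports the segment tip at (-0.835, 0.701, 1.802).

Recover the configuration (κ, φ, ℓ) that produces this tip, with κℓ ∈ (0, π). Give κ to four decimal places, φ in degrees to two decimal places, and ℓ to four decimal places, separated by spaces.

0.4916 139.99 2.2138

ρ = √(x²+y²) = √(-0.835² + 0.701²) = 1.09024
φ = atan2(y, x) mod 360° = atan2(0.701, -0.835) = 139.9858°
|p|² = ρ² + z² = 1.09024² + 1.802² = 4.43583
κ = 2ρ / |p|² = 2×1.09024 / 4.43583 = 0.49156
θ = 2·atan2(ρ, z) = 2·atan2(1.09024, 1.802) = 1.08820 rad
ℓ = θ/κ = 1.08820/0.49156 = 2.21376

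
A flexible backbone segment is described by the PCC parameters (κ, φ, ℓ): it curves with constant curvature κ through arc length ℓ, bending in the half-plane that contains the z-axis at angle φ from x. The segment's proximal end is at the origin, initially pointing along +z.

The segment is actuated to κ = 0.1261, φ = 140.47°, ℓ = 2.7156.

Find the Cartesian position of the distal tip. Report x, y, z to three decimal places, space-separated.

-0.355 0.293 2.663

θ = κ·ℓ = 0.1261 × 2.7156 = 0.34244 rad
ρ = (1 − cos θ)/κ = (1 − 0.94194)/0.1261 = 0.46044
z = sin θ / κ = 0.33578/0.1261 = 2.66284
x = ρ cos φ = 0.46044 × cos(140.47°) = -0.35513
y = ρ sin φ = 0.46044 × sin(140.47°) = 0.29306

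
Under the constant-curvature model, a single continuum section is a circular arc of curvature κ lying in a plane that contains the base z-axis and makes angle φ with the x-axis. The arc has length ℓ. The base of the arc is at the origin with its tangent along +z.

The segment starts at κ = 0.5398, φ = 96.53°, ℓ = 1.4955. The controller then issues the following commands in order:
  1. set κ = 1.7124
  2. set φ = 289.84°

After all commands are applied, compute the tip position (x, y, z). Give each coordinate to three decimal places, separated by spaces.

initial: κ=0.5398, φ=96.53°, ℓ=1.4955
cmd 1: set κ=1.7124 → (κ,φ,ℓ)=(1.7124,96.53°,1.4955) → tip=(-0.1219,1.0653,0.3204)
cmd 2: set φ=289.84° → (κ,φ,ℓ)=(1.7124,289.84°,1.4955) → tip=(0.3639,-1.0086,0.3204)

0.364 -1.009 0.320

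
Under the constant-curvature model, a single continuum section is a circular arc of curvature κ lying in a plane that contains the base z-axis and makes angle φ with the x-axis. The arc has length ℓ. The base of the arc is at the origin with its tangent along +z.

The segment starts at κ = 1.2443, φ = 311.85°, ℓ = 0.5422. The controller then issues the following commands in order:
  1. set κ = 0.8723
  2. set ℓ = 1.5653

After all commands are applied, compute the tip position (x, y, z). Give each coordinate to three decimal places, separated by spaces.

0.609 -0.680 1.122

initial: κ=1.2443, φ=311.85°, ℓ=0.5422
cmd 1: set κ=0.8723 → (κ,φ,ℓ)=(0.8723,311.85°,0.5422) → tip=(0.0840,-0.0937,0.5222)
cmd 2: set ℓ=1.5653 → (κ,φ,ℓ)=(0.8723,311.85°,1.5653) → tip=(0.6089,-0.6798,1.1223)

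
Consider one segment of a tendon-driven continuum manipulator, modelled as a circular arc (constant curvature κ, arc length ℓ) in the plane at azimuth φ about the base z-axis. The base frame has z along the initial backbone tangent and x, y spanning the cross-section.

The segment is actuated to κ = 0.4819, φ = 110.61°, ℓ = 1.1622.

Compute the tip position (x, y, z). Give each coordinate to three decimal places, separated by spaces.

θ = κ·ℓ = 0.4819 × 1.1622 = 0.56006 rad
ρ = (1 − cos θ)/κ = (1 − 0.84722)/0.4819 = 0.31703
z = sin θ / κ = 0.53124/0.4819 = 1.10239
x = ρ cos φ = 0.31703 × cos(110.61°) = -0.11160
y = ρ sin φ = 0.31703 × sin(110.61°) = 0.29674

-0.112 0.297 1.102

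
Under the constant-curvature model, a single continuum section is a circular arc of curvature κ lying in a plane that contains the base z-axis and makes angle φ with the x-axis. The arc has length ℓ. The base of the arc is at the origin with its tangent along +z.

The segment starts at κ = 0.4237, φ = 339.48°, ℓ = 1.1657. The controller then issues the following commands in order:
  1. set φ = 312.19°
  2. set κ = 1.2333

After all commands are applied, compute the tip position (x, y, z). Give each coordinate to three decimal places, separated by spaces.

0.472 -0.521 0.804

initial: κ=0.4237, φ=339.48°, ℓ=1.1657
cmd 1: set φ=312.19° → (κ,φ,ℓ)=(0.4237,312.19°,1.1657) → tip=(0.1894,-0.2090,1.1189)
cmd 2: set κ=1.2333 → (κ,φ,ℓ)=(1.2333,312.19°,1.1657) → tip=(0.4723,-0.5210,0.8037)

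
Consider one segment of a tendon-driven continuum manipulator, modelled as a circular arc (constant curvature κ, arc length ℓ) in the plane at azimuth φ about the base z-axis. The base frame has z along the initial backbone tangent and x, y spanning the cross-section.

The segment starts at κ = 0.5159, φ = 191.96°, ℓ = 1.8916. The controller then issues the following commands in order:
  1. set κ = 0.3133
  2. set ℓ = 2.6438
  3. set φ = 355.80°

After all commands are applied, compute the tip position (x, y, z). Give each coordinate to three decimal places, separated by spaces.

initial: κ=0.5159, φ=191.96°, ℓ=1.8916
cmd 1: set κ=0.3133 → (κ,φ,ℓ)=(0.3133,191.96°,1.8916) → tip=(-0.5325,-0.1128,1.7828)
cmd 2: set ℓ=2.6438 → (κ,φ,ℓ)=(0.3133,191.96°,2.6438) → tip=(-1.0113,-0.2142,2.3517)
cmd 3: set φ=355.80° → (κ,φ,ℓ)=(0.3133,355.80°,2.6438) → tip=(1.0310,-0.0757,2.3517)

1.031 -0.076 2.352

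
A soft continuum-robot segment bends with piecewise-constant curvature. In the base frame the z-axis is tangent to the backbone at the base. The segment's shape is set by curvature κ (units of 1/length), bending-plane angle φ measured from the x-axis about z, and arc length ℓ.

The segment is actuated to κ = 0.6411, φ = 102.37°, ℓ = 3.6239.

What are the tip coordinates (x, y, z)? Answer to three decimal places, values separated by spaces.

θ = κ·ℓ = 0.6411 × 3.6239 = 2.32328 rad
ρ = (1 − cos θ)/κ = (1 − -0.68346)/0.6411 = 2.62589
z = sin θ / κ = 0.72999/0.6411 = 1.13866
x = ρ cos φ = 2.62589 × cos(102.37°) = -0.56253
y = ρ sin φ = 2.62589 × sin(102.37°) = 2.56493

-0.563 2.565 1.139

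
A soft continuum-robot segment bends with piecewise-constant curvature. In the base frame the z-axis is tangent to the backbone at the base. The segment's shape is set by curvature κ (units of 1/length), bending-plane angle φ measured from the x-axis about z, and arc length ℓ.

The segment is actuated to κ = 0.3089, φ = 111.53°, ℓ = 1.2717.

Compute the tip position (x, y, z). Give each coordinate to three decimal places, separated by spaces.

θ = κ·ℓ = 0.3089 × 1.2717 = 0.39283 rad
ρ = (1 − cos θ)/κ = (1 − 0.92383)/0.3089 = 0.24658
z = sin θ / κ = 0.38280/0.3089 = 1.23924
x = ρ cos φ = 0.24658 × cos(111.53°) = -0.09049
y = ρ sin φ = 0.24658 × sin(111.53°) = 0.22938

-0.090 0.229 1.239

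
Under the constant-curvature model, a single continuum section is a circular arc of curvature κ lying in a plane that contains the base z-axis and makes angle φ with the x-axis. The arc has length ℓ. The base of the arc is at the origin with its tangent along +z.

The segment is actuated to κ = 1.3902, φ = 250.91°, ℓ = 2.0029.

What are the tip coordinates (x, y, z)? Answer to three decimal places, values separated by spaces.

-0.456 -1.317 0.251

θ = κ·ℓ = 1.3902 × 2.0029 = 2.78443 rad
ρ = (1 − cos θ)/κ = (1 − -0.93689)/1.3902 = 1.39325
z = sin θ / κ = 0.34962/1.3902 = 0.25149
x = ρ cos φ = 1.39325 × cos(250.91°) = -0.45567
y = ρ sin φ = 1.39325 × sin(250.91°) = -1.31663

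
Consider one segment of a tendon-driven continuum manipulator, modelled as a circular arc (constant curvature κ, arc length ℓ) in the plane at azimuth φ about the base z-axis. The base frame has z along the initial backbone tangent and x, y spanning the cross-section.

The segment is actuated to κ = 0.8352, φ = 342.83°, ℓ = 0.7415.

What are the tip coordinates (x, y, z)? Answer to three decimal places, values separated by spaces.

θ = κ·ℓ = 0.8352 × 0.7415 = 0.61930 rad
ρ = (1 − cos θ)/κ = (1 − 0.81428)/0.8352 = 0.22236
z = sin θ / κ = 0.58047/0.8352 = 0.69500
x = ρ cos φ = 0.22236 × cos(342.83°) = 0.21245
y = ρ sin φ = 0.22236 × sin(342.83°) = -0.06564

0.212 -0.066 0.695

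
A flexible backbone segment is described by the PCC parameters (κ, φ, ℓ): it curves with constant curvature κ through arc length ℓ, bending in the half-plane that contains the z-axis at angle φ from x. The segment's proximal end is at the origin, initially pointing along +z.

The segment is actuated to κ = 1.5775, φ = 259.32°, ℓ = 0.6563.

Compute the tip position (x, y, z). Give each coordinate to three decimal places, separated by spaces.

-0.058 -0.305 0.545

θ = κ·ℓ = 1.5775 × 0.6563 = 1.03531 rad
ρ = (1 − cos θ)/κ = (1 − 0.51026)/1.5775 = 0.31046
z = sin θ / κ = 0.86002/1.5775 = 0.54518
x = ρ cos φ = 0.31046 × cos(259.32°) = -0.05753
y = ρ sin φ = 0.31046 × sin(259.32°) = -0.30508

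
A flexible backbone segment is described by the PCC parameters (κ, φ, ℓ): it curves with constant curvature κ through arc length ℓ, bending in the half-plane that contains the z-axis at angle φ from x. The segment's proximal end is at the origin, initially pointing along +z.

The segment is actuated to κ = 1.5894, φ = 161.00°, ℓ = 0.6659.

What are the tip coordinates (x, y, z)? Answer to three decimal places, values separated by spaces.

-0.303 0.104 0.548

θ = κ·ℓ = 1.5894 × 0.6659 = 1.05838 rad
ρ = (1 − cos θ)/κ = (1 − 0.49028)/1.5894 = 0.32070
z = sin θ / κ = 0.87156/1.5894 = 0.54836
x = ρ cos φ = 0.32070 × cos(161.00°) = -0.30323
y = ρ sin φ = 0.32070 × sin(161.00°) = 0.10441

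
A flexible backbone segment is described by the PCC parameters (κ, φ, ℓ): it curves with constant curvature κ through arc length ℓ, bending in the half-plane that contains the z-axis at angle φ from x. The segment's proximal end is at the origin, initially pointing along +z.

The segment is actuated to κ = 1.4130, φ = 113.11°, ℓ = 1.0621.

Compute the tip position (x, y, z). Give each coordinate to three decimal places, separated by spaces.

-0.258 0.605 0.706

θ = κ·ℓ = 1.4130 × 1.0621 = 1.50075 rad
ρ = (1 − cos θ)/κ = (1 − 0.06999)/1.4130 = 0.65818
z = sin θ / κ = 0.99755/1.4130 = 0.70598
x = ρ cos φ = 0.65818 × cos(113.11°) = -0.25833
y = ρ sin φ = 0.65818 × sin(113.11°) = 0.60536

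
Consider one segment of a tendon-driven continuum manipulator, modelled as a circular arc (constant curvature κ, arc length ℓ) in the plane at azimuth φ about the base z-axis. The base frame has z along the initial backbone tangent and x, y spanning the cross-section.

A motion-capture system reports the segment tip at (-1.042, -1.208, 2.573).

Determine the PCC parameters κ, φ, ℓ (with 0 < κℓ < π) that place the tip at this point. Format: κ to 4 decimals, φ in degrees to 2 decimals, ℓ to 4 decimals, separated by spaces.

0.3481 229.22 3.1886

ρ = √(x²+y²) = √(-1.042² + -1.208²) = 1.59531
φ = atan2(y, x) mod 360° = atan2(-1.208, -1.042) = 229.2195°
|p|² = ρ² + z² = 1.59531² + 2.573² = 9.16536
κ = 2ρ / |p|² = 2×1.59531 / 9.16536 = 0.34812
θ = 2·atan2(ρ, z) = 2·atan2(1.59531, 2.573) = 1.11002 rad
ℓ = θ/κ = 1.11002/0.34812 = 3.18863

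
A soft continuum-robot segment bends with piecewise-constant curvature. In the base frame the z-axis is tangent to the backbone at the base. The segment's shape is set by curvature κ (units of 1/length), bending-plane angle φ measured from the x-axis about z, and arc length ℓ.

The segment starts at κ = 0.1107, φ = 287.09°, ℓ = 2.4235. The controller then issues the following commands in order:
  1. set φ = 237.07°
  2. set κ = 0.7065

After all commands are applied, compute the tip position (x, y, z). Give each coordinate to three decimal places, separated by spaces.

initial: κ=0.1107, φ=287.09°, ℓ=2.4235
cmd 1: set φ=237.07° → (κ,φ,ℓ)=(0.1107,237.07°,2.4235) → tip=(-0.1757,-0.2712,2.3945)
cmd 2: set κ=0.7065 → (κ,φ,ℓ)=(0.7065,237.07°,2.4235) → tip=(-0.8779,-1.3555,1.4013)

-0.878 -1.355 1.401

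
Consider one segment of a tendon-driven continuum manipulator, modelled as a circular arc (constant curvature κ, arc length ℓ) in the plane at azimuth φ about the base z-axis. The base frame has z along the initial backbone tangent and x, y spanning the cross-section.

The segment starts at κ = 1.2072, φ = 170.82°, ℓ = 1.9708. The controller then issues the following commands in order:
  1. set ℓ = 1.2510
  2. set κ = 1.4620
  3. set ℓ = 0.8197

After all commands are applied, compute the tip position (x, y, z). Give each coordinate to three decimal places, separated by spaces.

-0.430 0.069 0.637

initial: κ=1.2072, φ=170.82°, ℓ=1.9708
cmd 1: set ℓ=1.2510 → (κ,φ,ℓ)=(1.2072,170.82°,1.2510) → tip=(-0.7682,0.1242,0.8268)
cmd 2: set κ=1.4620 → (κ,φ,ℓ)=(1.4620,170.82°,1.2510) → tip=(-0.8476,0.1370,0.6613)
cmd 3: set ℓ=0.8197 → (κ,φ,ℓ)=(1.4620,170.82°,0.8197) → tip=(-0.4296,0.0694,0.6371)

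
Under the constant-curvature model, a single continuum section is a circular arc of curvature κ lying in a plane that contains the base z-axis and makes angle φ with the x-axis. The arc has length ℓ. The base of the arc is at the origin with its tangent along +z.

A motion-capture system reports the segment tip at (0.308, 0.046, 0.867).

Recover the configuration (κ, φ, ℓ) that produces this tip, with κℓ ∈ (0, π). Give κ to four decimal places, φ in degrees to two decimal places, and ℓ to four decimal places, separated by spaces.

ρ = √(x²+y²) = √(0.308² + 0.046²) = 0.31142
φ = atan2(y, x) mod 360° = atan2(0.046, 0.308) = 8.4944°
|p|² = ρ² + z² = 0.31142² + 0.867² = 0.84867
κ = 2ρ / |p|² = 2×0.31142 / 0.84867 = 0.73389
θ = 2·atan2(ρ, z) = 2·atan2(0.31142, 0.867) = 0.68967 rad
ℓ = θ/κ = 0.68967/0.73389 = 0.93975

0.7339 8.49 0.9397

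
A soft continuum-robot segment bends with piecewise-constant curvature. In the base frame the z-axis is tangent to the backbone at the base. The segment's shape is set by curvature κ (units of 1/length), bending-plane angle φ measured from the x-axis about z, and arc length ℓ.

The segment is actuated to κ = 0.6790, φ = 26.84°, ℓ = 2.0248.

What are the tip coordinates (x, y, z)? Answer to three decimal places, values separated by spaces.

1.058 0.535 1.445

θ = κ·ℓ = 0.6790 × 2.0248 = 1.37484 rad
ρ = (1 − cos θ)/κ = (1 − 0.19471)/0.6790 = 1.18600
z = sin θ / κ = 0.98086/0.6790 = 1.44457
x = ρ cos φ = 1.18600 × cos(26.84°) = 1.05823
y = ρ sin φ = 1.18600 × sin(26.84°) = 0.53548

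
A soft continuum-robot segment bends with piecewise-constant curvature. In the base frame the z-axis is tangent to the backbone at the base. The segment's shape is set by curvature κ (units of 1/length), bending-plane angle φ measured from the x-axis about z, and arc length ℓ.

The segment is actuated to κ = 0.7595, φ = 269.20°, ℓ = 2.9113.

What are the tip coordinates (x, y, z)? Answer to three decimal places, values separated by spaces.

θ = κ·ℓ = 0.7595 × 2.9113 = 2.21113 rad
ρ = (1 − cos θ)/κ = (1 − -0.59746)/0.7595 = 2.10331
z = sin θ / κ = 0.80190/0.7595 = 1.05582
x = ρ cos φ = 2.10331 × cos(269.20°) = -0.02937
y = ρ sin φ = 2.10331 × sin(269.20°) = -2.10311

-0.029 -2.103 1.056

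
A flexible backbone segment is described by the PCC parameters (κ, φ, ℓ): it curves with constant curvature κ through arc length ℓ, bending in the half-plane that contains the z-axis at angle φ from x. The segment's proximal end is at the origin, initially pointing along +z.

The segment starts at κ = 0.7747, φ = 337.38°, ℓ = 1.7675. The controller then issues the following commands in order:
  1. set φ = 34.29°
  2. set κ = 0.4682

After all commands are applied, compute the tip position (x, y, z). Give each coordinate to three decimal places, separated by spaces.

initial: κ=0.7747, φ=337.38°, ℓ=1.7675
cmd 1: set φ=34.29° → (κ,φ,ℓ)=(0.7747,34.29°,1.7675) → tip=(0.8530,0.5817,1.2647)
cmd 2: set κ=0.4682 → (κ,φ,ℓ)=(0.4682,34.29°,1.7675) → tip=(0.5705,0.3890,1.5726)

0.571 0.389 1.573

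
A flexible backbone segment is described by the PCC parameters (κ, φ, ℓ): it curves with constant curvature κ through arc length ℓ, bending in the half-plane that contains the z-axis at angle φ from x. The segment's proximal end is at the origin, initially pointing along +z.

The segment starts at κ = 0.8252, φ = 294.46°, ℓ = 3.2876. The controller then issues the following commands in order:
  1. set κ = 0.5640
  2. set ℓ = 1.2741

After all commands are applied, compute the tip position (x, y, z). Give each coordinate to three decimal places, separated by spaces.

0.182 -0.399 1.167

initial: κ=0.8252, φ=294.46°, ℓ=3.2876
cmd 1: set κ=0.5640 → (κ,φ,ℓ)=(0.5640,294.46°,3.2876) → tip=(0.9394,-2.0652,1.7023)
cmd 2: set ℓ=1.2741 → (κ,φ,ℓ)=(0.5640,294.46°,1.2741) → tip=(0.1815,-0.3991,1.1672)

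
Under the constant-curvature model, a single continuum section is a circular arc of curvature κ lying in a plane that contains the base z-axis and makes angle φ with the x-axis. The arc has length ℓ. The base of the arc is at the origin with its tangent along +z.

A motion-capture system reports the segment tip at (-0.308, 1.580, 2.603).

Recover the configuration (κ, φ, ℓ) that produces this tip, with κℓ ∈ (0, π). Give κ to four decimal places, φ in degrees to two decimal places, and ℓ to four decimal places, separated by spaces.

ρ = √(x²+y²) = √(-0.308² + 1.580²) = 1.60974
φ = atan2(y, x) mod 360° = atan2(1.580, -0.308) = 101.0307°
|p|² = ρ² + z² = 1.60974² + 2.603² = 9.36687
κ = 2ρ / |p|² = 2×1.60974 / 9.36687 = 0.34371
θ = 2·atan2(ρ, z) = 2·atan2(1.60974, 2.603) = 1.10770 rad
ℓ = θ/κ = 1.10770/0.34371 = 3.22279

0.3437 101.03 3.2228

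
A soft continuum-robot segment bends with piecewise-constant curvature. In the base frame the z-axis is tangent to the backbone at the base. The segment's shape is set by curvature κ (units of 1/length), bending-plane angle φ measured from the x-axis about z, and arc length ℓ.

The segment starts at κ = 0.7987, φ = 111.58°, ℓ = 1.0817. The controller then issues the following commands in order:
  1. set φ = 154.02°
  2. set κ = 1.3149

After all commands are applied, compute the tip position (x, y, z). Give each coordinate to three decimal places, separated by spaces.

-0.583 0.284 0.752

initial: κ=0.7987, φ=111.58°, ℓ=1.0817
cmd 1: set φ=154.02° → (κ,φ,ℓ)=(0.7987,154.02°,1.0817) → tip=(-0.3946,0.1923,0.9521)
cmd 2: set κ=1.3149 → (κ,φ,ℓ)=(1.3149,154.02°,1.0817) → tip=(-0.5825,0.2839,0.7521)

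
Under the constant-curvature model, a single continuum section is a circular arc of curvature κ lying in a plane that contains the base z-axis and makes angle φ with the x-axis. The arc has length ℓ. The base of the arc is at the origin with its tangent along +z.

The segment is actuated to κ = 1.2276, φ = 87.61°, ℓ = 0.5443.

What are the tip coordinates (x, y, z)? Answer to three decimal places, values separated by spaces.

θ = κ·ℓ = 1.2276 × 0.5443 = 0.66818 rad
ρ = (1 − cos θ)/κ = (1 − 0.78495)/1.2276 = 0.17518
z = sin θ / κ = 0.61956/1.2276 = 0.50469
x = ρ cos φ = 0.17518 × cos(87.61°) = 0.00731
y = ρ sin φ = 0.17518 × sin(87.61°) = 0.17503

0.007 0.175 0.505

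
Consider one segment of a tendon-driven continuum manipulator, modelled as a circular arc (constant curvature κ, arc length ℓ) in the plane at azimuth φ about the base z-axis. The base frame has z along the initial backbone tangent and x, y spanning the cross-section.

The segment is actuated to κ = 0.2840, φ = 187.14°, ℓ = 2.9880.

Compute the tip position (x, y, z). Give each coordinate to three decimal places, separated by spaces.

-1.184 -0.148 2.642

θ = κ·ℓ = 0.2840 × 2.9880 = 0.84859 rad
ρ = (1 − cos θ)/κ = (1 − 0.66104)/0.2840 = 1.19352
z = sin θ / κ = 0.75035/0.2840 = 2.64208
x = ρ cos φ = 1.19352 × cos(187.14°) = -1.18426
y = ρ sin φ = 1.19352 × sin(187.14°) = -0.14835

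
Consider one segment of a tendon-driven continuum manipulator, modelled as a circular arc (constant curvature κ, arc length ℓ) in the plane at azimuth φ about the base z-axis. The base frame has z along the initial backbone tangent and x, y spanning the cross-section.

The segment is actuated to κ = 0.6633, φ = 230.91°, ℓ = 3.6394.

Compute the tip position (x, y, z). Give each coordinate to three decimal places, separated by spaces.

θ = κ·ℓ = 0.6633 × 3.6394 = 2.41401 rad
ρ = (1 − cos θ)/κ = (1 − -0.74679)/0.6633 = 2.63348
z = sin θ / κ = 0.66506/0.6633 = 1.00266
x = ρ cos φ = 2.63348 × cos(230.91°) = -1.66052
y = ρ sin φ = 2.63348 × sin(230.91°) = -2.04399

-1.661 -2.044 1.003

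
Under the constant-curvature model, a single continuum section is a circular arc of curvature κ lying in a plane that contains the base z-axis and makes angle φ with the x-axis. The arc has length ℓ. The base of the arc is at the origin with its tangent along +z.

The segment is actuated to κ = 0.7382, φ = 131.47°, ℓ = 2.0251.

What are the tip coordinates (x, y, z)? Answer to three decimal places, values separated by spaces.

θ = κ·ℓ = 0.7382 × 2.0251 = 1.49493 rad
ρ = (1 − cos θ)/κ = (1 − 0.07579)/0.7382 = 1.25197
z = sin θ / κ = 0.99712/0.7382 = 1.35075
x = ρ cos φ = 1.25197 × cos(131.47°) = -0.82909
y = ρ sin φ = 1.25197 × sin(131.47°) = 0.93811

-0.829 0.938 1.351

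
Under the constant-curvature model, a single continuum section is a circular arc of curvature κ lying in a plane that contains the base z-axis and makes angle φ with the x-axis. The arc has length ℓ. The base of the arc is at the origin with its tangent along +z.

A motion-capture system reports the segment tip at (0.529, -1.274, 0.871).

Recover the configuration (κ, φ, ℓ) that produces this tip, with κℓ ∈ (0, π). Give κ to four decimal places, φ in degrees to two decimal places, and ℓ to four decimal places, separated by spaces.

1.0366 292.55 1.9441

ρ = √(x²+y²) = √(0.529² + -1.274²) = 1.37946
φ = atan2(y, x) mod 360° = atan2(-1.274, 0.529) = 292.5496°
|p|² = ρ² + z² = 1.37946² + 0.871² = 2.66156
κ = 2ρ / |p|² = 2×1.37946 / 2.66156 = 1.03658
θ = 2·atan2(ρ, z) = 2·atan2(1.37946, 0.871) = 2.01521 rad
ℓ = θ/κ = 2.01521/1.03658 = 1.94409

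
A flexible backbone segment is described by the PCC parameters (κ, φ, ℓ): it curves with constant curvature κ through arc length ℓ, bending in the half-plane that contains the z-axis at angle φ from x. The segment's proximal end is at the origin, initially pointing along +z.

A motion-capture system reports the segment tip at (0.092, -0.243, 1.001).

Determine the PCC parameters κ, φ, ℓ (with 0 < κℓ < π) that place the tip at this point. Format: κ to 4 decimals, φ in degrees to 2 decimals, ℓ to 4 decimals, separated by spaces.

0.4859 290.74 1.0454

ρ = √(x²+y²) = √(0.092² + -0.243²) = 0.25983
φ = atan2(y, x) mod 360° = atan2(-0.243, 0.092) = 290.7367°
|p|² = ρ² + z² = 0.25983² + 1.001² = 1.06951
κ = 2ρ / |p|² = 2×0.25983 / 1.06951 = 0.48589
θ = 2·atan2(ρ, z) = 2·atan2(0.25983, 1.001) = 0.50794 rad
ℓ = θ/κ = 0.50794/0.48589 = 1.04537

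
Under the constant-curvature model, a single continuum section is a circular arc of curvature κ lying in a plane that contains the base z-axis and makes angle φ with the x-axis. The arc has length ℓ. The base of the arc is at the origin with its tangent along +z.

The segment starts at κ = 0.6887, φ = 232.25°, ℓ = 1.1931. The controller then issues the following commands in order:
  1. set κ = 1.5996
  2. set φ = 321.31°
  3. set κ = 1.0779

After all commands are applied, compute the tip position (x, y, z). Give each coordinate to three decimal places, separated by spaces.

0.521 -0.417 0.890

initial: κ=0.6887, φ=232.25°, ℓ=1.1931
cmd 1: set κ=1.5996 → (κ,φ,ℓ)=(1.5996,232.25°,1.1931) → tip=(-0.5095,-0.6581,0.5898)
cmd 2: set φ=321.31° → (κ,φ,ℓ)=(1.5996,321.31°,1.1931) → tip=(0.6496,-0.5203,0.5898)
cmd 3: set κ=1.0779 → (κ,φ,ℓ)=(1.0779,321.31°,1.1931) → tip=(0.5207,-0.4170,0.8904)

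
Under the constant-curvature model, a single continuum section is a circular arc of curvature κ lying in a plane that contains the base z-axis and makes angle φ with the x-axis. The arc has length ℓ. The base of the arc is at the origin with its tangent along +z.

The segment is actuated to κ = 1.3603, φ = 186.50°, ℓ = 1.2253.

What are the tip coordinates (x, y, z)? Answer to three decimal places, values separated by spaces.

θ = κ·ℓ = 1.3603 × 1.2253 = 1.66678 rad
ρ = (1 − cos θ)/κ = (1 − -0.09583)/1.3603 = 0.80558
z = sin θ / κ = 0.99540/1.3603 = 0.73175
x = ρ cos φ = 0.80558 × cos(186.50°) = -0.80040
y = ρ sin φ = 0.80558 × sin(186.50°) = -0.09119

-0.800 -0.091 0.732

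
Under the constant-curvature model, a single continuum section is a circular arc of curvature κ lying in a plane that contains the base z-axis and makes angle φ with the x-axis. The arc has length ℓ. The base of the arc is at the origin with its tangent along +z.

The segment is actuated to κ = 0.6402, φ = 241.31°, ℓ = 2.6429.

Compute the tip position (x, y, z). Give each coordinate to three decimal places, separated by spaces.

θ = κ·ℓ = 0.6402 × 2.6429 = 1.69198 rad
ρ = (1 − cos θ)/κ = (1 − -0.12089)/0.6402 = 1.75085
z = sin θ / κ = 0.99267/0.6402 = 1.55056
x = ρ cos φ = 1.75085 × cos(241.31°) = -0.84053
y = ρ sin φ = 1.75085 × sin(241.31°) = -1.53589

-0.841 -1.536 1.551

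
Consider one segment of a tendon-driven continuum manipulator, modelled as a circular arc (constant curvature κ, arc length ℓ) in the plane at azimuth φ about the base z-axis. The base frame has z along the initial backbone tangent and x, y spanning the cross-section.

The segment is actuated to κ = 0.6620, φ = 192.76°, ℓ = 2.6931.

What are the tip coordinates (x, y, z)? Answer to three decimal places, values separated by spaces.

θ = κ·ℓ = 0.6620 × 2.6931 = 1.78283 rad
ρ = (1 − cos θ)/κ = (1 − -0.21045)/0.6620 = 1.82848
z = sin θ / κ = 0.97760/0.6620 = 1.47674
x = ρ cos φ = 1.82848 × cos(192.76°) = -1.78332
y = ρ sin φ = 1.82848 × sin(192.76°) = -0.40385

-1.783 -0.404 1.477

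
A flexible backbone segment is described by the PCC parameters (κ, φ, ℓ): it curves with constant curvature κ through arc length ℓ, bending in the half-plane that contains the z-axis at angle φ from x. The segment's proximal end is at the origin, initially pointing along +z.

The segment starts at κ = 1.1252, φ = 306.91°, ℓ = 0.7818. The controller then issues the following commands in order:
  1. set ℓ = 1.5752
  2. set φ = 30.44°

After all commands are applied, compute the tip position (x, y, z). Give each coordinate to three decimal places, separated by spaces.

initial: κ=1.1252, φ=306.91°, ℓ=0.7818
cmd 1: set ℓ=1.5752 → (κ,φ,ℓ)=(1.1252,306.91°,1.5752) → tip=(0.6406,-0.8529,0.8707)
cmd 2: set φ=30.44° → (κ,φ,ℓ)=(1.1252,30.44°,1.5752) → tip=(0.9197,0.5404,0.8707)

0.920 0.540 0.871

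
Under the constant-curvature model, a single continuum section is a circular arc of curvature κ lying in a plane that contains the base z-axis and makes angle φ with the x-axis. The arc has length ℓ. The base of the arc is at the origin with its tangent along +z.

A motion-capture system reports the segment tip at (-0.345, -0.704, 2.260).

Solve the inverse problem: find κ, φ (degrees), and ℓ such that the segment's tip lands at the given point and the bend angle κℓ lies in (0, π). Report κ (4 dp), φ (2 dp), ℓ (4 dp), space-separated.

ρ = √(x²+y²) = √(-0.345² + -0.704²) = 0.78399
φ = atan2(y, x) mod 360° = atan2(-0.704, -0.345) = 243.8925°
|p|² = ρ² + z² = 0.78399² + 2.260² = 5.72224
κ = 2ρ / |p|² = 2×0.78399 / 5.72224 = 0.27402
θ = 2·atan2(ρ, z) = 2·atan2(0.78399, 2.260) = 0.66782 rad
ℓ = θ/κ = 0.66782/0.27402 = 2.43716

0.2740 243.89 2.4372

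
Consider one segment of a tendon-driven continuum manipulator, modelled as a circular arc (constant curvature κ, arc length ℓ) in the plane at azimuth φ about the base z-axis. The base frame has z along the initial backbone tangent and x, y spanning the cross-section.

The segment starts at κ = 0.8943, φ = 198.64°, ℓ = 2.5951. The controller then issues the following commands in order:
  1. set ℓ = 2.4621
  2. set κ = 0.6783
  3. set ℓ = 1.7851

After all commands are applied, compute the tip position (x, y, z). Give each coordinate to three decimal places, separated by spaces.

initial: κ=0.8943, φ=198.64°, ℓ=2.5951
cmd 1: set ℓ=2.4621 → (κ,φ,ℓ)=(0.8943,198.64°,2.4621) → tip=(-1.6847,-0.5683,0.9028)
cmd 2: set κ=0.6783 → (κ,φ,ℓ)=(0.6783,198.64°,2.4621) → tip=(-1.5354,-0.5179,1.4670)
cmd 3: set ℓ=1.7851 → (κ,φ,ℓ)=(0.6783,198.64°,1.7851) → tip=(-0.9049,-0.3052,1.3798)

-0.905 -0.305 1.380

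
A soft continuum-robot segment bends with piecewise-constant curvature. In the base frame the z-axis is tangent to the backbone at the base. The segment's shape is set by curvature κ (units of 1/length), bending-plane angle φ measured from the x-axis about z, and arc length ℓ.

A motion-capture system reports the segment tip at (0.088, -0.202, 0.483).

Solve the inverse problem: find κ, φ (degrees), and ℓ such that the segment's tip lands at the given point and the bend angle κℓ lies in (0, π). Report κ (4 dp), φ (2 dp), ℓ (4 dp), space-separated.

1.5636 293.54 0.5474

ρ = √(x²+y²) = √(0.088² + -0.202²) = 0.22034
φ = atan2(y, x) mod 360° = atan2(-0.202, 0.088) = 293.5400°
|p|² = ρ² + z² = 0.22034² + 0.483² = 0.28184
κ = 2ρ / |p|² = 2×0.22034 / 0.28184 = 1.56357
θ = 2·atan2(ρ, z) = 2·atan2(0.22034, 0.483) = 0.85597 rad
ℓ = θ/κ = 0.85597/1.56357 = 0.54744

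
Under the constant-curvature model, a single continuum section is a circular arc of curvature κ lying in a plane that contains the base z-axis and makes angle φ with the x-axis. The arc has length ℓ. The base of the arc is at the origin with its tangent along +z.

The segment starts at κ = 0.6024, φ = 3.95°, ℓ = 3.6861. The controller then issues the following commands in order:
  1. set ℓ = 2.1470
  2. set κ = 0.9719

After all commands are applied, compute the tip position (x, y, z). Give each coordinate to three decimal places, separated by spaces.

initial: κ=0.6024, φ=3.95°, ℓ=3.6861
cmd 1: set ℓ=2.1470 → (κ,φ,ℓ)=(0.6024,3.95°,2.1470) → tip=(1.2025,0.0830,1.5965)
cmd 2: set κ=0.9719 → (κ,φ,ℓ)=(0.9719,3.95°,2.1470) → tip=(1.5328,0.1058,0.8950)

1.533 0.106 0.895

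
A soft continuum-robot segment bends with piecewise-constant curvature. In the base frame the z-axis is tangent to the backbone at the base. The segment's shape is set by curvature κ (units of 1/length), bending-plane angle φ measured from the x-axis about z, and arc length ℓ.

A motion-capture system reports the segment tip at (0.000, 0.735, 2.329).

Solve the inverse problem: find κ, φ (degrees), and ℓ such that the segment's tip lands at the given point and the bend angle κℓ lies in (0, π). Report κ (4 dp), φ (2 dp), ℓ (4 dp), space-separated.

ρ = √(x²+y²) = √(0.000² + 0.735²) = 0.73500
φ = atan2(y, x) mod 360° = atan2(0.735, 0.000) = 90.0000°
|p|² = ρ² + z² = 0.73500² + 2.329² = 5.96447
κ = 2ρ / |p|² = 2×0.73500 / 5.96447 = 0.24646
θ = 2·atan2(ρ, z) = 2·atan2(0.73500, 2.329) = 0.61139 rad
ℓ = θ/κ = 0.61139/0.24646 = 2.48068

0.2465 90.00 2.4807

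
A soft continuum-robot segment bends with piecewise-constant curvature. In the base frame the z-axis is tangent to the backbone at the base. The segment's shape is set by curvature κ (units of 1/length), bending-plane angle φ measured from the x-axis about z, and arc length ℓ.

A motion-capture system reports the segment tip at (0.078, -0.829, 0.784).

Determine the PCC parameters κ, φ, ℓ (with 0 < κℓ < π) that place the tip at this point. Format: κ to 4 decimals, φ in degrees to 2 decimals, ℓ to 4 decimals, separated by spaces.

1.2732 275.38 1.2810

ρ = √(x²+y²) = √(0.078² + -0.829²) = 0.83266
φ = atan2(y, x) mod 360° = atan2(-0.829, 0.078) = 275.3751°
|p|² = ρ² + z² = 0.83266² + 0.784² = 1.30798
κ = 2ρ / |p|² = 2×0.83266 / 1.30798 = 1.27320
θ = 2·atan2(ρ, z) = 2·atan2(0.83266, 0.784) = 1.63098 rad
ℓ = θ/κ = 1.63098/1.27320 = 1.28101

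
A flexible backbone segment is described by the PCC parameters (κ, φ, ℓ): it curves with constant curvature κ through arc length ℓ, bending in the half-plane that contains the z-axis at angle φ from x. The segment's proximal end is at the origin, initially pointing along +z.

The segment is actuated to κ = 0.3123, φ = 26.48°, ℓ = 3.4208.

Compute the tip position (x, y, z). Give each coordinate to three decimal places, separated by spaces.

1.486 0.740 2.806

θ = κ·ℓ = 0.3123 × 3.4208 = 1.06832 rad
ρ = (1 − cos θ)/κ = (1 − 0.48160)/0.3123 = 1.65994
z = sin θ / κ = 0.87639/0.3123 = 2.80625
x = ρ cos φ = 1.65994 × cos(26.48°) = 1.48580
y = ρ sin φ = 1.65994 × sin(26.48°) = 0.74014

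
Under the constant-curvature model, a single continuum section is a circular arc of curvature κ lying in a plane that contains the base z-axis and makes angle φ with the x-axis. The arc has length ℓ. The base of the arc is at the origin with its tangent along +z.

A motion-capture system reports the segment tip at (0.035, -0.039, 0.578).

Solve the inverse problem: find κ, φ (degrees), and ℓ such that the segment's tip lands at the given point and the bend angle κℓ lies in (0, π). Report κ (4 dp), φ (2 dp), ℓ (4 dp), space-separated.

ρ = √(x²+y²) = √(0.035² + -0.039²) = 0.05240
φ = atan2(y, x) mod 360° = atan2(-0.039, 0.035) = 311.9059°
|p|² = ρ² + z² = 0.05240² + 0.578² = 0.33683
κ = 2ρ / |p|² = 2×0.05240 / 0.33683 = 0.31115
θ = 2·atan2(ρ, z) = 2·atan2(0.05240, 0.578) = 0.18083 rad
ℓ = θ/κ = 0.18083/0.31115 = 0.58116

0.3111 311.91 0.5812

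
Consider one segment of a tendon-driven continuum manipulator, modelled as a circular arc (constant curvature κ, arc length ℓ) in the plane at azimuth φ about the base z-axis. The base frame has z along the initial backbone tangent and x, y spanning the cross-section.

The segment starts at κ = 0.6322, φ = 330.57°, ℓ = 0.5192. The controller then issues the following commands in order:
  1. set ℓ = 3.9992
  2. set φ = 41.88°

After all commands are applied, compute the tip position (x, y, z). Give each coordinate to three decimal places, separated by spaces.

2.141 1.919 0.910

initial: κ=0.6322, φ=330.57°, ℓ=0.5192
cmd 1: set ℓ=3.9992 → (κ,φ,ℓ)=(0.6322,330.57°,3.9992) → tip=(2.5042,-1.4128,0.9104)
cmd 2: set φ=41.88° → (κ,φ,ℓ)=(0.6322,41.88°,3.9992) → tip=(2.1408,1.9195,0.9104)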